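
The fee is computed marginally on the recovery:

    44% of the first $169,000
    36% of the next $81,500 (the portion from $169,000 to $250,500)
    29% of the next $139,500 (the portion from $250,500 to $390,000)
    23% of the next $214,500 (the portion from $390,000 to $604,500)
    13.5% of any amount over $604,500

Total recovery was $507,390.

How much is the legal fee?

First $169,000 at 44% = $74,360.00
Next $81,500 at 36% = $29,340.00
Next $139,500 at 29% = $40,455.00
Remaining $117,390 at 23% = $26,999.70
Fee: $74,360.00 + $29,340.00 + $40,455.00 + $26,999.70 = $171,154.70

$171,154.70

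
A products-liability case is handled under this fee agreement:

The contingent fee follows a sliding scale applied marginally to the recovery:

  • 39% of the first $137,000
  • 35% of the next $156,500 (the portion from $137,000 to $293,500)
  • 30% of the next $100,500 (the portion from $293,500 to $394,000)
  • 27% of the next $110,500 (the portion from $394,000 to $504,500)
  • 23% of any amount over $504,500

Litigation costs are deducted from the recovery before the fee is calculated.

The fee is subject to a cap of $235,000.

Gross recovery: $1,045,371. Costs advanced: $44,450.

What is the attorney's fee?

$235,000.00

Fee base (net of costs): $1,045,371 − $44,450 = $1,000,921
First $137,000 at 39% = $53,430.00
Next $156,500 at 35% = $54,775.00
Next $100,500 at 30% = $30,150.00
Next $110,500 at 27% = $29,835.00
Remaining $496,421 at 23% = $114,176.83
Fee: $53,430.00 + $54,775.00 + $30,150.00 + $29,835.00 + $114,176.83 = $282,366.83
$282,366.83 exceeds the $235,000 cap, so the fee is capped at $235,000.00.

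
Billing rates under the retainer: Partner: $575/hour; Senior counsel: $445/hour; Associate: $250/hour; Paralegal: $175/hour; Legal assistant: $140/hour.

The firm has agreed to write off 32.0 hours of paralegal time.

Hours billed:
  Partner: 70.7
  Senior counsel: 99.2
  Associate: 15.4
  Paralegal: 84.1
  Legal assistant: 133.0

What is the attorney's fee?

$116,384.00

Partner: 70.7 × $575 = $40,652.50
Senior counsel: 99.2 × $445 = $44,144.00
Associate: 15.4 × $250 = $3,850.00
Paralegal: 84.1 × $175 = $14,717.50
Legal assistant: 133.0 × $140 = $18,620.00
Subtotal: $121,984.00
Write-off: 32.0 × $175 = $5,600.00
Total: $121,984.00 − $5,600.00 = $116,384.00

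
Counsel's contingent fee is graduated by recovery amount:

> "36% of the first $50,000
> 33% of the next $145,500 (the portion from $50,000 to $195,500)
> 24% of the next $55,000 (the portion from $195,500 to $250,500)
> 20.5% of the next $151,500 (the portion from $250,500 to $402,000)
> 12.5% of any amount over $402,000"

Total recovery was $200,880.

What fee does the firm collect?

First $50,000 at 36% = $18,000.00
Next $145,500 at 33% = $48,015.00
Remaining $5,380 at 24% = $1,291.20
Fee: $18,000.00 + $48,015.00 + $1,291.20 = $67,306.20

$67,306.20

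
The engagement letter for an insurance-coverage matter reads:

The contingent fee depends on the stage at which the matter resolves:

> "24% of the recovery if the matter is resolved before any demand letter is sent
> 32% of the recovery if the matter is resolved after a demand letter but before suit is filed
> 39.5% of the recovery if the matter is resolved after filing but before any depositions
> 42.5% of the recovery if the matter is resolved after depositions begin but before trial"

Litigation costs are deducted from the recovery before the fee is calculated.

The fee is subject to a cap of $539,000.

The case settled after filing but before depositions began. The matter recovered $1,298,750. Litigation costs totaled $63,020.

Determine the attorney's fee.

Fee base (net of costs): $1,298,750 − $63,020 = $1,235,730
The matter settled after filing but before depositions began, so the 39.5% rate applies.
$1,235,730 × 39.5% = $488,113.35
$488,113.35 is under the $539,000 cap.

$488,113.35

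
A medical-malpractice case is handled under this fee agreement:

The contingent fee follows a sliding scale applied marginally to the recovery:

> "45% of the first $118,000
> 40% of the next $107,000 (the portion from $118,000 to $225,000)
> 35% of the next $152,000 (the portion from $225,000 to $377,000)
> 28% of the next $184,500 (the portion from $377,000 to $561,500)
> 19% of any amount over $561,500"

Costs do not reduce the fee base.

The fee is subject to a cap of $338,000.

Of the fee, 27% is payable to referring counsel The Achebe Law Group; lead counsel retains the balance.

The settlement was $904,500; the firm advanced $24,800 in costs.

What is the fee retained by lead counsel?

$194,128.90

Fee base is the gross recovery, $904,500; costs are reimbursed separately.
First $118,000 at 45% = $53,100.00
Next $107,000 at 40% = $42,800.00
Next $152,000 at 35% = $53,200.00
Next $184,500 at 28% = $51,660.00
Remaining $343,000 at 19% = $65,170.00
Fee: $53,100.00 + $42,800.00 + $53,200.00 + $51,660.00 + $65,170.00 = $265,930.00
$265,930.00 is under the $338,000 cap.
Referral share: 27% of $265,930.00 = $71,801.10; lead counsel retains $265,930.00 − $71,801.10 = $194,128.90.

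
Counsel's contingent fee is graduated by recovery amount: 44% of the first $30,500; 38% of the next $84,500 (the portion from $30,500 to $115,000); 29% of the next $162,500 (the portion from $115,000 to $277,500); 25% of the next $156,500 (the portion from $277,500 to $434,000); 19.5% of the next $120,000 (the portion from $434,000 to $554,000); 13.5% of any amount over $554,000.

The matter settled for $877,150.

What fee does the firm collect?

First $30,500 at 44% = $13,420.00
Next $84,500 at 38% = $32,110.00
Next $162,500 at 29% = $47,125.00
Next $156,500 at 25% = $39,125.00
Next $120,000 at 19.5% = $23,400.00
Remaining $323,150 at 13.5% = $43,625.25
Fee: $13,420.00 + $32,110.00 + $47,125.00 + $39,125.00 + $23,400.00 + $43,625.25 = $198,805.25

$198,805.25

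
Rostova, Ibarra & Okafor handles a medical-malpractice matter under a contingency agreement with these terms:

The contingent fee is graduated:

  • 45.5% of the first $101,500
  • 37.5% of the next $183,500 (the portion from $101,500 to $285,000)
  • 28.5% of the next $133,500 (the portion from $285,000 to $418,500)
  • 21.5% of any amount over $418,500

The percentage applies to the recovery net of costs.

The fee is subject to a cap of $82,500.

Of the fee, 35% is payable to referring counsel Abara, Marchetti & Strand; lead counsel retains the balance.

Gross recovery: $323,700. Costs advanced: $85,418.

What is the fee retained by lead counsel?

$53,625.00

Fee base (net of costs): $323,700 − $85,418 = $238,282
First $101,500 at 45.5% = $46,182.50
Remaining $136,782 at 37.5% = $51,293.25
Fee: $46,182.50 + $51,293.25 = $97,475.75
$97,475.75 exceeds the $82,500 cap, so the fee is capped at $82,500.00.
Referral share: 35% of $82,500.00 = $28,875.00; lead counsel retains $82,500.00 − $28,875.00 = $53,625.00.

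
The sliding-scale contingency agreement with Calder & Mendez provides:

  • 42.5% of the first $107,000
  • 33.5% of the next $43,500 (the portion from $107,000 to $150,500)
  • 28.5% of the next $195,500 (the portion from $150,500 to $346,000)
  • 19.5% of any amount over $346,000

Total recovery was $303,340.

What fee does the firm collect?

$103,606.90

First $107,000 at 42.5% = $45,475.00
Next $43,500 at 33.5% = $14,572.50
Remaining $152,840 at 28.5% = $43,559.40
Fee: $45,475.00 + $14,572.50 + $43,559.40 = $103,606.90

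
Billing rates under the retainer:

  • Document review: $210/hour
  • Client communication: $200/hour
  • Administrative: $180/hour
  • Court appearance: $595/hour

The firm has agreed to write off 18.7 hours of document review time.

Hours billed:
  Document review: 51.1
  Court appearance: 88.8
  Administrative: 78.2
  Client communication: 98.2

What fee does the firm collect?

$93,356.00

Document review: 51.1 × $210 = $10,731.00
Client communication: 98.2 × $200 = $19,640.00
Administrative: 78.2 × $180 = $14,076.00
Court appearance: 88.8 × $595 = $52,836.00
Subtotal: $97,283.00
Write-off: 18.7 × $210 = $3,927.00
Total: $97,283.00 − $3,927.00 = $93,356.00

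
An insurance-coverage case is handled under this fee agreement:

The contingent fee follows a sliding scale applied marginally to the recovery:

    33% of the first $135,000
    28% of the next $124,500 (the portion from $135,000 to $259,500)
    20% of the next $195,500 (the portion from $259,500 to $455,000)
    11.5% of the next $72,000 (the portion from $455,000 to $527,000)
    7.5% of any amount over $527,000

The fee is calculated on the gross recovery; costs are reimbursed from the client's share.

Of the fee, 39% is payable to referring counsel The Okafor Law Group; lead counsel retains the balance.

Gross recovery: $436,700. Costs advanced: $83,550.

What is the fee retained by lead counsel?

Fee base is the gross recovery, $436,700; costs are reimbursed separately.
First $135,000 at 33% = $44,550.00
Next $124,500 at 28% = $34,860.00
Remaining $177,200 at 20% = $35,440.00
Fee: $44,550.00 + $34,860.00 + $35,440.00 = $114,850.00
Referral share: 39% of $114,850.00 = $44,791.50; lead counsel retains $114,850.00 − $44,791.50 = $70,058.50.

$70,058.50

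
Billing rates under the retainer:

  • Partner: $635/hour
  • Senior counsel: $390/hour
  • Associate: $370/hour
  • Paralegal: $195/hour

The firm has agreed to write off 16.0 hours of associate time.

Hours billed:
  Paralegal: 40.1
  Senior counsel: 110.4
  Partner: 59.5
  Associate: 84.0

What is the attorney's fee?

Partner: 59.5 × $635 = $37,782.50
Senior counsel: 110.4 × $390 = $43,056.00
Associate: 84.0 × $370 = $31,080.00
Paralegal: 40.1 × $195 = $7,819.50
Subtotal: $119,738.00
Write-off: 16.0 × $370 = $5,920.00
Total: $119,738.00 − $5,920.00 = $113,818.00

$113,818.00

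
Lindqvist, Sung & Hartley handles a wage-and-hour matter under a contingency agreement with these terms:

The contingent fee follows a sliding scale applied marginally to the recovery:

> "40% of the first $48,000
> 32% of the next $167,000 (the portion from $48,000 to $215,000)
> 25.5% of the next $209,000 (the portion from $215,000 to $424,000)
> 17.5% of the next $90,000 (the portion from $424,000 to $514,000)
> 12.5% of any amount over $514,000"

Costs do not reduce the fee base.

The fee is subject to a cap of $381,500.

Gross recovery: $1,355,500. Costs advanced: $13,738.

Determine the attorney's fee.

Fee base is the gross recovery, $1,355,500; costs are reimbursed separately.
First $48,000 at 40% = $19,200.00
Next $167,000 at 32% = $53,440.00
Next $209,000 at 25.5% = $53,295.00
Next $90,000 at 17.5% = $15,750.00
Remaining $841,500 at 12.5% = $105,187.50
Fee: $19,200.00 + $53,440.00 + $53,295.00 + $15,750.00 + $105,187.50 = $246,872.50
$246,872.50 is under the $381,500 cap.

$246,872.50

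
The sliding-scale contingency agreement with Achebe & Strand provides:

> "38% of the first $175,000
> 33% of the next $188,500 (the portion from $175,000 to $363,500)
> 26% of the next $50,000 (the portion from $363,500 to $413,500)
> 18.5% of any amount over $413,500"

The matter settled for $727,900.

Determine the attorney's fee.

$199,869.00

First $175,000 at 38% = $66,500.00
Next $188,500 at 33% = $62,205.00
Next $50,000 at 26% = $13,000.00
Remaining $314,400 at 18.5% = $58,164.00
Fee: $66,500.00 + $62,205.00 + $13,000.00 + $58,164.00 = $199,869.00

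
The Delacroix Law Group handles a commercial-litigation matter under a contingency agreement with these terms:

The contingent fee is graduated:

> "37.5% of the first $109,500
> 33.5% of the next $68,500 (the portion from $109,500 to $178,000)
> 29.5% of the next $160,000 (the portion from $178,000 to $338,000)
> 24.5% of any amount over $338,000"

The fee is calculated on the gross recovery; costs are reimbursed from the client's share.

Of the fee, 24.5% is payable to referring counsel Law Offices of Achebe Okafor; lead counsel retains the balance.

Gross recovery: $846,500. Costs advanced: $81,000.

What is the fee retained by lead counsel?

Fee base is the gross recovery, $846,500; costs are reimbursed separately.
First $109,500 at 37.5% = $41,062.50
Next $68,500 at 33.5% = $22,947.50
Next $160,000 at 29.5% = $47,200.00
Remaining $508,500 at 24.5% = $124,582.50
Fee: $41,062.50 + $22,947.50 + $47,200.00 + $124,582.50 = $235,792.50
Referral share: 24.5% of $235,792.50 = $57,769.16; lead counsel retains $235,792.50 − $57,769.16 = $178,023.34.

$178,023.34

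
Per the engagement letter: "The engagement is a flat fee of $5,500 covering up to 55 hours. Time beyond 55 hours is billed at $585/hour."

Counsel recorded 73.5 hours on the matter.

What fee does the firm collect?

Flat fee: $5,500.00
Excess hours: 73.5 − 55 = 18.5
Overrun: 18.5 × $585 = $10,822.50
Total: $5,500.00 + $10,822.50 = $16,322.50

$16,322.50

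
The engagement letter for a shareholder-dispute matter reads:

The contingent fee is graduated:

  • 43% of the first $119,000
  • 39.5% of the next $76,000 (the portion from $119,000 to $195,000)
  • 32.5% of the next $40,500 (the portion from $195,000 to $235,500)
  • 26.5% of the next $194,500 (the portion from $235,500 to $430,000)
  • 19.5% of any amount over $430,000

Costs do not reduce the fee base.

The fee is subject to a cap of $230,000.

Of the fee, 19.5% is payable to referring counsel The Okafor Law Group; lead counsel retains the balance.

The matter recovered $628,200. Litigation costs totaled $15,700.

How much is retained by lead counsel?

$148,557.92

Fee base is the gross recovery, $628,200; costs are reimbursed separately.
First $119,000 at 43% = $51,170.00
Next $76,000 at 39.5% = $30,020.00
Next $40,500 at 32.5% = $13,162.50
Next $194,500 at 26.5% = $51,542.50
Remaining $198,200 at 19.5% = $38,649.00
Fee: $51,170.00 + $30,020.00 + $13,162.50 + $51,542.50 + $38,649.00 = $184,544.00
$184,544.00 is under the $230,000 cap.
Referral share: 19.5% of $184,544.00 = $35,986.08; lead counsel retains $184,544.00 − $35,986.08 = $148,557.92.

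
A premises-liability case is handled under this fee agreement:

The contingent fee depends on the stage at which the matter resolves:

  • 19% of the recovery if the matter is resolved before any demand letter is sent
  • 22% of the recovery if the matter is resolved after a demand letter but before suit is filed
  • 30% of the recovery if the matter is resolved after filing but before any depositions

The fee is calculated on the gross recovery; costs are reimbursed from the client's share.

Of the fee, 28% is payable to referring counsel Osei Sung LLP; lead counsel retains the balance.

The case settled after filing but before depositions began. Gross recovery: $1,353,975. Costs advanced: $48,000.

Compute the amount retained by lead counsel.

$292,458.60

Fee base is the gross recovery, $1,353,975; costs are reimbursed separately.
The matter settled after filing but before depositions began, so the 30% rate applies.
$1,353,975 × 30% = $406,192.50
Referral share: 28% of $406,192.50 = $113,733.90; lead counsel retains $406,192.50 − $113,733.90 = $292,458.60.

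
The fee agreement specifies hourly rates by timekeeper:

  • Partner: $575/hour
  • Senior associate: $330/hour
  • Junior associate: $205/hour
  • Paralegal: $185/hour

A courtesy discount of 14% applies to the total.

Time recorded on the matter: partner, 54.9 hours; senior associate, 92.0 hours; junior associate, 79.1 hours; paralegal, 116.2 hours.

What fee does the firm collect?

$85,690.40

Partner: 54.9 × $575 = $31,567.50
Senior associate: 92.0 × $330 = $30,360.00
Junior associate: 79.1 × $205 = $16,215.50
Paralegal: 116.2 × $185 = $21,497.00
Subtotal: $99,640.00
Less 14% discount: −$13,949.60
Total: $99,640.00 − $13,949.60 = $85,690.40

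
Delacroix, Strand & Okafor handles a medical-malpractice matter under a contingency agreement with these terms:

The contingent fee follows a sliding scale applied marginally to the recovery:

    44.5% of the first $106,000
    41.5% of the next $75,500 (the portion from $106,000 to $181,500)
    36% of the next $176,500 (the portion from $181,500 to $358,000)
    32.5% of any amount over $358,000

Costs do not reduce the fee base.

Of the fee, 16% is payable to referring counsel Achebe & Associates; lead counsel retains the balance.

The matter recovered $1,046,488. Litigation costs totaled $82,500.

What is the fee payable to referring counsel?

Fee base is the gross recovery, $1,046,488; costs are reimbursed separately.
First $106,000 at 44.5% = $47,170.00
Next $75,500 at 41.5% = $31,332.50
Next $176,500 at 36% = $63,540.00
Remaining $688,488 at 32.5% = $223,758.60
Fee: $47,170.00 + $31,332.50 + $63,540.00 + $223,758.60 = $365,801.10
Referral share: 16% of $365,801.10 = $58,528.18; lead counsel retains $365,801.10 − $58,528.18 = $307,272.92.

$58,528.18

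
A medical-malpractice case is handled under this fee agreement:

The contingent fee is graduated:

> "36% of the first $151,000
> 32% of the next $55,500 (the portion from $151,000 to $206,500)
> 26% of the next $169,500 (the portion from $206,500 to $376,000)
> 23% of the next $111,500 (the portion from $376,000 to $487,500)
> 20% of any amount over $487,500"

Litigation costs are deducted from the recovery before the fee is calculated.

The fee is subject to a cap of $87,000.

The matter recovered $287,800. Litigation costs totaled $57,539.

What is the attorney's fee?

$78,297.86

Fee base (net of costs): $287,800 − $57,539 = $230,261
First $151,000 at 36% = $54,360.00
Next $55,500 at 32% = $17,760.00
Remaining $23,761 at 26% = $6,177.86
Fee: $54,360.00 + $17,760.00 + $6,177.86 = $78,297.86
$78,297.86 is under the $87,000 cap.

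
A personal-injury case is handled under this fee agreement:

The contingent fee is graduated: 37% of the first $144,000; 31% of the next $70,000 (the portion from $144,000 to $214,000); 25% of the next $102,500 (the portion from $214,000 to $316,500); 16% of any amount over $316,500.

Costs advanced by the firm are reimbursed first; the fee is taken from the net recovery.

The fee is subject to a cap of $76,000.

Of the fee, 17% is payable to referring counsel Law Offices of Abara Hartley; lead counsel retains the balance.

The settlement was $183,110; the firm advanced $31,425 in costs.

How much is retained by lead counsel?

Fee base (net of costs): $183,110 − $31,425 = $151,685
First $144,000 at 37% = $53,280.00
Remaining $7,685 at 31% = $2,382.35
Fee: $53,280.00 + $2,382.35 = $55,662.35
$55,662.35 is under the $76,000 cap.
Referral share: 17% of $55,662.35 = $9,462.60; lead counsel retains $55,662.35 − $9,462.60 = $46,199.75.

$46,199.75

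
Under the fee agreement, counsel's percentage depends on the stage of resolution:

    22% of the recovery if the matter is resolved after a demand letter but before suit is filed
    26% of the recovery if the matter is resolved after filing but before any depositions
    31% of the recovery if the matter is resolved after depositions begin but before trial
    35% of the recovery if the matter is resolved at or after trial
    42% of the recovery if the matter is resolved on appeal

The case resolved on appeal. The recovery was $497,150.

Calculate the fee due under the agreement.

The matter resolved on appeal, so the 42% rate applies.
$497,150 × 42% = $208,803.00

$208,803.00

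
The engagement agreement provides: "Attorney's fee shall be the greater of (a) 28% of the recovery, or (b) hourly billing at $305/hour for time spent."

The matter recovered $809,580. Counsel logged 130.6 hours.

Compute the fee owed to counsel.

$226,682.40

(a) 28% of $809,580 = $226,682.40
(b) 130.6 × $305 = $39,833.00
The greater is (a): $226,682.40.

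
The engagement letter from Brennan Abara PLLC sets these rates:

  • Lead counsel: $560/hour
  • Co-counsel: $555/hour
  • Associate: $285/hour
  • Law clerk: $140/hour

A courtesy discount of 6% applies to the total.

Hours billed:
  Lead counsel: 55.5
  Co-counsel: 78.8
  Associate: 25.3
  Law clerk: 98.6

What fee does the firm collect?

$90,078.79

Lead counsel: 55.5 × $560 = $31,080.00
Co-counsel: 78.8 × $555 = $43,734.00
Associate: 25.3 × $285 = $7,210.50
Law clerk: 98.6 × $140 = $13,804.00
Subtotal: $95,828.50
Less 6% discount: −$5,749.71
Total: $95,828.50 − $5,749.71 = $90,078.79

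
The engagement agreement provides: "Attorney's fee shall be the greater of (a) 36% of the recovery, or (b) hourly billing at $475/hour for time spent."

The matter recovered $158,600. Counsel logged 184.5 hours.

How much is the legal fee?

(a) 36% of $158,600 = $57,096.00
(b) 184.5 × $475 = $87,637.50
The greater is (b): $87,637.50.

$87,637.50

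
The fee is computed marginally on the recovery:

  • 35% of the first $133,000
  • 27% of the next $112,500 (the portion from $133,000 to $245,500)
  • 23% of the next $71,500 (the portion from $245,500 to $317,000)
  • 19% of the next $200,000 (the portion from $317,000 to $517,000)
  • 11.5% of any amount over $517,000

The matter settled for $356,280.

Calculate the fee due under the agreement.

First $133,000 at 35% = $46,550.00
Next $112,500 at 27% = $30,375.00
Next $71,500 at 23% = $16,445.00
Remaining $39,280 at 19% = $7,463.20
Fee: $46,550.00 + $30,375.00 + $16,445.00 + $7,463.20 = $100,833.20

$100,833.20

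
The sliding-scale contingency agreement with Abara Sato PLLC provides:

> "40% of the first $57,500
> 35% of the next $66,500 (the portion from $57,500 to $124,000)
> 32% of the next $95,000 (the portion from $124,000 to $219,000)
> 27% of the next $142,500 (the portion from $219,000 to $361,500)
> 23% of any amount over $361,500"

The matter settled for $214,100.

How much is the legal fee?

First $57,500 at 40% = $23,000.00
Next $66,500 at 35% = $23,275.00
Remaining $90,100 at 32% = $28,832.00
Fee: $23,000.00 + $23,275.00 + $28,832.00 = $75,107.00

$75,107.00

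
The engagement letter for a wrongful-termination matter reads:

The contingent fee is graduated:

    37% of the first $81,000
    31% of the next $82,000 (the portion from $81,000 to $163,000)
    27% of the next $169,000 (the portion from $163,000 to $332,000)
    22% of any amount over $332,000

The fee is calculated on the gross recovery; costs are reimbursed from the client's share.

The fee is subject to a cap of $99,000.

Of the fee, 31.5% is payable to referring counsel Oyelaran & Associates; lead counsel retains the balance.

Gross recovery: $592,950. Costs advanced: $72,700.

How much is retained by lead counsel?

Fee base is the gross recovery, $592,950; costs are reimbursed separately.
First $81,000 at 37% = $29,970.00
Next $82,000 at 31% = $25,420.00
Next $169,000 at 27% = $45,630.00
Remaining $260,950 at 22% = $57,409.00
Fee: $29,970.00 + $25,420.00 + $45,630.00 + $57,409.00 = $158,429.00
$158,429.00 exceeds the $99,000 cap, so the fee is capped at $99,000.00.
Referral share: 31.5% of $99,000.00 = $31,185.00; lead counsel retains $99,000.00 − $31,185.00 = $67,815.00.

$67,815.00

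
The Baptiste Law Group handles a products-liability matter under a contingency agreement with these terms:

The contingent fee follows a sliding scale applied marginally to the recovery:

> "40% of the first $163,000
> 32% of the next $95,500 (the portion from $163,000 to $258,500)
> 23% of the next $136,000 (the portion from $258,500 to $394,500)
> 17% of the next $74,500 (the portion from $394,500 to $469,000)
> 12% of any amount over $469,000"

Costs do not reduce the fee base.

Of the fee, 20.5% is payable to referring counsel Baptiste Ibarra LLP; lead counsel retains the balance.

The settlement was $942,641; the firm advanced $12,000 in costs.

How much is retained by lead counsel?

$156,250.83

Fee base is the gross recovery, $942,641; costs are reimbursed separately.
First $163,000 at 40% = $65,200.00
Next $95,500 at 32% = $30,560.00
Next $136,000 at 23% = $31,280.00
Next $74,500 at 17% = $12,665.00
Remaining $473,641 at 12% = $56,836.92
Fee: $65,200.00 + $30,560.00 + $31,280.00 + $12,665.00 + $56,836.92 = $196,541.92
Referral share: 20.5% of $196,541.92 = $40,291.09; lead counsel retains $196,541.92 − $40,291.09 = $156,250.83.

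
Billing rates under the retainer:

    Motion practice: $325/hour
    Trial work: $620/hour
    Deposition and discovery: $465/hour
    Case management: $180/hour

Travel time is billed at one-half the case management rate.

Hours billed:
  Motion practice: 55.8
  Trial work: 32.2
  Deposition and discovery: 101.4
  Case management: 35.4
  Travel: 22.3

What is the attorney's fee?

$93,629.00

Motion practice: 55.8 × $325 = $18,135.00
Trial work: 32.2 × $620 = $19,964.00
Deposition and discovery: 101.4 × $465 = $47,151.00
Case management: 35.4 × $180 = $6,372.00
Subtotal: $18,135.00 + $19,964.00 + $47,151.00 + $6,372.00 = $91,622.00
Travel: 22.3 × ($180 ÷ 2) = 22.3 × $90.00 = $2,007.00
Total: $91,622.00 + $2,007.00 = $93,629.00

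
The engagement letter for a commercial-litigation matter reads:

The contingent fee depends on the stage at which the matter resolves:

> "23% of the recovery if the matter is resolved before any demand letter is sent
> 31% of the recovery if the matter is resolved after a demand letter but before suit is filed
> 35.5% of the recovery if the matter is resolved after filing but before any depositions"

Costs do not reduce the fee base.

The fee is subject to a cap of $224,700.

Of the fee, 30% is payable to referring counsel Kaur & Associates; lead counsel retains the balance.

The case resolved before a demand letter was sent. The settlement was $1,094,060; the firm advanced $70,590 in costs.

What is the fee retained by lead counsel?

$157,290.00

Fee base is the gross recovery, $1,094,060; costs are reimbursed separately.
The matter resolved before a demand letter was sent, so the 23% rate applies.
$1,094,060 × 23% = $251,633.80
$251,633.80 exceeds the $224,700 cap, so the fee is capped at $224,700.00.
Referral share: 30% of $224,700.00 = $67,410.00; lead counsel retains $224,700.00 − $67,410.00 = $157,290.00.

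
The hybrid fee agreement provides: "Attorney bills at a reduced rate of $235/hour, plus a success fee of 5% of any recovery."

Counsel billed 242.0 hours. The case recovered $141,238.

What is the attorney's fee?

Hourly: 242.0 × $235 = $56,870.00
Success fee: 5% of $141,238 = $7,061.90
Total: $56,870.00 + $7,061.90 = $63,931.90

$63,931.90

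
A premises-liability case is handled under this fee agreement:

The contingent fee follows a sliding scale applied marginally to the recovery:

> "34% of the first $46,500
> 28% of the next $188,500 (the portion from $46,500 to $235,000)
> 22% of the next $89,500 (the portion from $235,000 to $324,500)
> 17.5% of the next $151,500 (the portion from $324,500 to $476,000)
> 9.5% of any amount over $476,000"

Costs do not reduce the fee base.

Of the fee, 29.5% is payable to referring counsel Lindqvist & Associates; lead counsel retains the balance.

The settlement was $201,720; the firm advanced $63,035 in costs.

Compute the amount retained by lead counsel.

Fee base is the gross recovery, $201,720; costs are reimbursed separately.
First $46,500 at 34% = $15,810.00
Remaining $155,220 at 28% = $43,461.60
Fee: $15,810.00 + $43,461.60 = $59,271.60
Referral share: 29.5% of $59,271.60 = $17,485.12; lead counsel retains $59,271.60 − $17,485.12 = $41,786.48.

$41,786.48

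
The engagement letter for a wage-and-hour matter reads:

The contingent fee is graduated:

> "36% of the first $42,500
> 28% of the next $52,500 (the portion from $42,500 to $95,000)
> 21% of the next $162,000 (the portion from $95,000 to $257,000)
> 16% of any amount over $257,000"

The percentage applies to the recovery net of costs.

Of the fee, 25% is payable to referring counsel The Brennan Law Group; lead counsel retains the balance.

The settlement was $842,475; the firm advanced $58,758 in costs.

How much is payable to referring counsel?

Fee base (net of costs): $842,475 − $58,758 = $783,717
First $42,500 at 36% = $15,300.00
Next $52,500 at 28% = $14,700.00
Next $162,000 at 21% = $34,020.00
Remaining $526,717 at 16% = $84,274.72
Fee: $15,300.00 + $14,700.00 + $34,020.00 + $84,274.72 = $148,294.72
Referral share: 25% of $148,294.72 = $37,073.68; lead counsel retains $148,294.72 − $37,073.68 = $111,221.04.

$37,073.68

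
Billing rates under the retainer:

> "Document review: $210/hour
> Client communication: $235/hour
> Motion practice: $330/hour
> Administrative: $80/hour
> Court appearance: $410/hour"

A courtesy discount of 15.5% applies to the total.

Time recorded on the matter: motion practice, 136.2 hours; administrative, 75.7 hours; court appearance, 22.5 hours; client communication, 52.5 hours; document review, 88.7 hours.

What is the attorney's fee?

$77,056.82

Document review: 88.7 × $210 = $18,627.00
Client communication: 52.5 × $235 = $12,337.50
Motion practice: 136.2 × $330 = $44,946.00
Administrative: 75.7 × $80 = $6,056.00
Court appearance: 22.5 × $410 = $9,225.00
Subtotal: $91,191.50
Less 15.5% discount: −$14,134.68
Total: $91,191.50 − $14,134.68 = $77,056.82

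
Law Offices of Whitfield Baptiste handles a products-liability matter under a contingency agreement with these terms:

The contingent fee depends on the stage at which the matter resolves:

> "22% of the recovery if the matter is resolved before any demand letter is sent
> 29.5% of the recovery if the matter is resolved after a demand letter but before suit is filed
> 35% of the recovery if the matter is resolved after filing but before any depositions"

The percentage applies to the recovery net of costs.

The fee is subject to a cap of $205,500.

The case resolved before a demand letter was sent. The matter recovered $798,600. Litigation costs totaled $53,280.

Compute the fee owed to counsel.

$163,970.40

Fee base (net of costs): $798,600 − $53,280 = $745,320
The matter resolved before a demand letter was sent, so the 22% rate applies.
$745,320 × 22% = $163,970.40
$163,970.40 is under the $205,500 cap.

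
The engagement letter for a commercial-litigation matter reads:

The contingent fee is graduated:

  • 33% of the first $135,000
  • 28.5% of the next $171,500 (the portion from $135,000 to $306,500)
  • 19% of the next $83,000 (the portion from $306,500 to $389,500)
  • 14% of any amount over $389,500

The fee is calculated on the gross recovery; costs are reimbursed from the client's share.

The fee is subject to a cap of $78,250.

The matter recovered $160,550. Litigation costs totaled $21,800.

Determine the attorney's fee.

$51,831.75

Fee base is the gross recovery, $160,550; costs are reimbursed separately.
First $135,000 at 33% = $44,550.00
Remaining $25,550 at 28.5% = $7,281.75
Fee: $44,550.00 + $7,281.75 = $51,831.75
$51,831.75 is under the $78,250 cap.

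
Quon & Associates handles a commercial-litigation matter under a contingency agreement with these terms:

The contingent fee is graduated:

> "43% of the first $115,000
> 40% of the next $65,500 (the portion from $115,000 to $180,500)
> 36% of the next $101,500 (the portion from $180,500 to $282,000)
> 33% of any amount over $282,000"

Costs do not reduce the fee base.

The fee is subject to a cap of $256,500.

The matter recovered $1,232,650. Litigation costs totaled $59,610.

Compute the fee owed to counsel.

Fee base is the gross recovery, $1,232,650; costs are reimbursed separately.
First $115,000 at 43% = $49,450.00
Next $65,500 at 40% = $26,200.00
Next $101,500 at 36% = $36,540.00
Remaining $950,650 at 33% = $313,714.50
Fee: $49,450.00 + $26,200.00 + $36,540.00 + $313,714.50 = $425,904.50
$425,904.50 exceeds the $256,500 cap, so the fee is capped at $256,500.00.

$256,500.00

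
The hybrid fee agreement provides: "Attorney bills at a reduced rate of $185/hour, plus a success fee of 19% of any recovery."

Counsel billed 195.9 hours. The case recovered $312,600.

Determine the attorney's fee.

$95,635.50

Hourly: 195.9 × $185 = $36,241.50
Success fee: 19% of $312,600 = $59,394.00
Total: $36,241.50 + $59,394.00 = $95,635.50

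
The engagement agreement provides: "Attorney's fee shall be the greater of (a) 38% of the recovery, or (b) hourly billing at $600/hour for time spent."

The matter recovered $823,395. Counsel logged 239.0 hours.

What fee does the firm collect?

(a) 38% of $823,395 = $312,890.10
(b) 239.0 × $600 = $143,400.00
The greater is (a): $312,890.10.

$312,890.10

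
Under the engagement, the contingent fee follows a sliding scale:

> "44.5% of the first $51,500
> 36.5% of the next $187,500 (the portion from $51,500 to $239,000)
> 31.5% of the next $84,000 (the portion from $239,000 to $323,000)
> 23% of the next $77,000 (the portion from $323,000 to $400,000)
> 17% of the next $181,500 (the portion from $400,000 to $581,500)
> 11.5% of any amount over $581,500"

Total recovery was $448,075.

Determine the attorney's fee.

First $51,500 at 44.5% = $22,917.50
Next $187,500 at 36.5% = $68,437.50
Next $84,000 at 31.5% = $26,460.00
Next $77,000 at 23% = $17,710.00
Remaining $48,075 at 17% = $8,172.75
Fee: $22,917.50 + $68,437.50 + $26,460.00 + $17,710.00 + $8,172.75 = $143,697.75

$143,697.75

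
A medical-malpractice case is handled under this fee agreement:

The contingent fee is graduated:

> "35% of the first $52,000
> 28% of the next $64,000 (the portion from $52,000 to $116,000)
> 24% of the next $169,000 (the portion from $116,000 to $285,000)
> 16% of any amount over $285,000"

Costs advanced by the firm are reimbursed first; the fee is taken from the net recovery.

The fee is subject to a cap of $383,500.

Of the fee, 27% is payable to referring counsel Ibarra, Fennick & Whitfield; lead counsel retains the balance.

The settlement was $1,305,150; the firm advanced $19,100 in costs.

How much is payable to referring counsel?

Fee base (net of costs): $1,305,150 − $19,100 = $1,286,050
First $52,000 at 35% = $18,200.00
Next $64,000 at 28% = $17,920.00
Next $169,000 at 24% = $40,560.00
Remaining $1,001,050 at 16% = $160,168.00
Fee: $18,200.00 + $17,920.00 + $40,560.00 + $160,168.00 = $236,848.00
$236,848.00 is under the $383,500 cap.
Referral share: 27% of $236,848.00 = $63,948.96; lead counsel retains $236,848.00 − $63,948.96 = $172,899.04.

$63,948.96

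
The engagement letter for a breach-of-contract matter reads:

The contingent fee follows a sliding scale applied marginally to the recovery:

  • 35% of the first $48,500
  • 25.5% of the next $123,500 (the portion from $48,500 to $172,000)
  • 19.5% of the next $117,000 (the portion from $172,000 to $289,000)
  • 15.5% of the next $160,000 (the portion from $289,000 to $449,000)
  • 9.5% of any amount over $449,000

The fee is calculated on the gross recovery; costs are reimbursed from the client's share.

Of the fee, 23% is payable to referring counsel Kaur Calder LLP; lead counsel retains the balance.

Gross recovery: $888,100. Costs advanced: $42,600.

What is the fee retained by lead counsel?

Fee base is the gross recovery, $888,100; costs are reimbursed separately.
First $48,500 at 35% = $16,975.00
Next $123,500 at 25.5% = $31,492.50
Next $117,000 at 19.5% = $22,815.00
Next $160,000 at 15.5% = $24,800.00
Remaining $439,100 at 9.5% = $41,714.50
Fee: $16,975.00 + $31,492.50 + $22,815.00 + $24,800.00 + $41,714.50 = $137,797.00
Referral share: 23% of $137,797.00 = $31,693.31; lead counsel retains $137,797.00 − $31,693.31 = $106,103.69.

$106,103.69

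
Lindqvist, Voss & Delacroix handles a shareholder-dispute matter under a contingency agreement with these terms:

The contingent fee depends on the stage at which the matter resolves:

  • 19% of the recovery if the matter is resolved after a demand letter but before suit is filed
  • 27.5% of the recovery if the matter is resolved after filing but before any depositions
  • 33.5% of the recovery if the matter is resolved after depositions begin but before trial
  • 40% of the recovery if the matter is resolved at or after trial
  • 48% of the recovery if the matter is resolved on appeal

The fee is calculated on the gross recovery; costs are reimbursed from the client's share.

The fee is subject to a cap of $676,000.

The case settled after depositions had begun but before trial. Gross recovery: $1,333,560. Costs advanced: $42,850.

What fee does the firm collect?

Fee base is the gross recovery, $1,333,560; costs are reimbursed separately.
The matter settled after depositions had begun but before trial, so the 33.5% rate applies.
$1,333,560 × 33.5% = $446,742.60
$446,742.60 is under the $676,000 cap.

$446,742.60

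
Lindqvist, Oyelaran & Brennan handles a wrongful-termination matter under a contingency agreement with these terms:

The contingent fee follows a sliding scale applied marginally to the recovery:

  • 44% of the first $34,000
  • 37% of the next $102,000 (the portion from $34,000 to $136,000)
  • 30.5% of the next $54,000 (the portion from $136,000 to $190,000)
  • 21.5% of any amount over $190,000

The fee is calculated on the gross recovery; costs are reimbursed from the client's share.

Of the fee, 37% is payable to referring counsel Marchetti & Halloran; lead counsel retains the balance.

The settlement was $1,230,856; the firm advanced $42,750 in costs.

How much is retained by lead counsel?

$184,561.05

Fee base is the gross recovery, $1,230,856; costs are reimbursed separately.
First $34,000 at 44% = $14,960.00
Next $102,000 at 37% = $37,740.00
Next $54,000 at 30.5% = $16,470.00
Remaining $1,040,856 at 21.5% = $223,784.04
Fee: $14,960.00 + $37,740.00 + $16,470.00 + $223,784.04 = $292,954.04
Referral share: 37% of $292,954.04 = $108,392.99; lead counsel retains $292,954.04 − $108,392.99 = $184,561.05.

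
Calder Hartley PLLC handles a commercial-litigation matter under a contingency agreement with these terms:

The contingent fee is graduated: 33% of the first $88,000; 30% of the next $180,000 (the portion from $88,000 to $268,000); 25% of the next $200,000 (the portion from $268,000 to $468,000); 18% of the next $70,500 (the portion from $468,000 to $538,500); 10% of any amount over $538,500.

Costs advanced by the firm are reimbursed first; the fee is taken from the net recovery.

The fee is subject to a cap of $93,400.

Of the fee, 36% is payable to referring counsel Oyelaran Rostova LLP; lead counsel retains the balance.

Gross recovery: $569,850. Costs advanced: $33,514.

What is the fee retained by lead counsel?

Fee base (net of costs): $569,850 − $33,514 = $536,336
First $88,000 at 33% = $29,040.00
Next $180,000 at 30% = $54,000.00
Next $200,000 at 25% = $50,000.00
Remaining $68,336 at 18% = $12,300.48
Fee: $29,040.00 + $54,000.00 + $50,000.00 + $12,300.48 = $145,340.48
$145,340.48 exceeds the $93,400 cap, so the fee is capped at $93,400.00.
Referral share: 36% of $93,400.00 = $33,624.00; lead counsel retains $93,400.00 − $33,624.00 = $59,776.00.

$59,776.00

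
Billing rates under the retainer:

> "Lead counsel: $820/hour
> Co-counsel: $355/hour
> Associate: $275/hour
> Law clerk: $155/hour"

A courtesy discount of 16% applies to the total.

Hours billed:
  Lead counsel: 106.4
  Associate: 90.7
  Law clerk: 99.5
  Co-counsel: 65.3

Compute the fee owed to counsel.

$126,667.38

Lead counsel: 106.4 × $820 = $87,248.00
Co-counsel: 65.3 × $355 = $23,181.50
Associate: 90.7 × $275 = $24,942.50
Law clerk: 99.5 × $155 = $15,422.50
Subtotal: $150,794.50
Less 16% discount: −$24,127.12
Total: $150,794.50 − $24,127.12 = $126,667.38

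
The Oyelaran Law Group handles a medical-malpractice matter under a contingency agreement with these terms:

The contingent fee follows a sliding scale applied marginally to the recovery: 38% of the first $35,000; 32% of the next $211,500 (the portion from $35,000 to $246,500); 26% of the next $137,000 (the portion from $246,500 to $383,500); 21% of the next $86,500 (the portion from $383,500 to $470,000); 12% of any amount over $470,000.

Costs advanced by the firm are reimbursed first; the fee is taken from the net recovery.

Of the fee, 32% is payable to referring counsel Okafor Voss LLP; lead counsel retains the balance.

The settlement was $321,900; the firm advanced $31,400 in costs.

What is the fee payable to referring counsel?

$29,574.40

Fee base (net of costs): $321,900 − $31,400 = $290,500
First $35,000 at 38% = $13,300.00
Next $211,500 at 32% = $67,680.00
Remaining $44,000 at 26% = $11,440.00
Fee: $13,300.00 + $67,680.00 + $11,440.00 = $92,420.00
Referral share: 32% of $92,420.00 = $29,574.40; lead counsel retains $92,420.00 − $29,574.40 = $62,845.60.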